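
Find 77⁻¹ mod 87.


Use the extended Euclidean algorithm to write 1 = 77·s + 87·t; then s mod 87 is the inverse.
Euclidean algorithm:
  77 = 0·87 + 77
  87 = 1·77 + 10
  77 = 7·10 + 7
  10 = 1·7 + 3
  7 = 2·3 + 1
  3 = 3·1 + 0
gcd(77,87) = 1
Back-substitution gives: 77·(26) + 87·(-23) = 1
So 77⁻¹ ≡ 26 ≡ 26 (mod 87)
Check: 77 × 26 = 2002 ≡ 1 (mod 87) ✓

77⁻¹ ≡ 26 (mod 87)


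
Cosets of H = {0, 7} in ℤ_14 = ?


H = {0, 7}, |H| = 2
Number of cosets = |G|/|H| = 14/2 = 7
0 + H = {0, 7}
1 + H = {1, 8}
2 + H = {2, 9}
3 + H = {3, 10}
4 + H = {4, 11}
5 + H = {5, 12}
6 + H = {6, 13}

Cosets: 0+H={0,7}; 1+H={1,8}; 2+H={2,9}; 3+H={3,10}; 4+H={4,11}; 5+H={5,12}; 6+H={6,13}


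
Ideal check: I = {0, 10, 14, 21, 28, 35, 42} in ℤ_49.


Check ideal conditions for I = {0, 10, 14, 21, 28, 35, 42} in ℤ_49:
(1) I is an additive subgroup? No
(2) For r ∈ ℤ_49 and a ∈ I: r·a ∈ I? No  [counterexample: r=2, a=10, r·a mod 49 = 20 ∉ I]

No, I is not an ideal of ℤ_49


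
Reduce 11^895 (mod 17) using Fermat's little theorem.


Fermat's little theorem: if p is prime and gcd(a,p)=1, then a^(p-1) ≡ 1 (mod p)
p = 17 is prime, gcd(11,17) = 1
Reduce exponent: 895 mod 16 = 15
So 11^895 ≡ 11^15 (mod 17)
11^15 mod 17 = 14

11^895 ≡ 14 (mod 17)


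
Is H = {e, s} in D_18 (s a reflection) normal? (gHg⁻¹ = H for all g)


H = {e, s} in D_18 (s a reflection)
r·s·r⁻¹ = sr⁻² ≠ s for n ≥ 3, so {e, s} is not closed under conjugation

No, not a normal subgroup


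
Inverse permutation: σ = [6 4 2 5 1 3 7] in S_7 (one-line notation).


To find σ⁻¹, swap domain and range:
σ(1) = 6 → σ⁻¹(6) = 1
σ(2) = 4 → σ⁻¹(4) = 2
σ(3) = 2 → σ⁻¹(2) = 3
σ(4) = 5 → σ⁻¹(5) = 4
σ(5) = 1 → σ⁻¹(1) = 5
σ(6) = 3 → σ⁻¹(3) = 6
σ(7) = 7 → σ⁻¹(7) = 7

σ⁻¹ = [5 3 6 2 4 1 7]


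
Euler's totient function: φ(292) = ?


Factor n: 292 = 2^2 × 73
φ(n) = n · ∏(1 - 1/p) over distinct primes p | n
φ(292) = 292 · (1 - 1/2) · (1 - 1/73) = 144

φ(292) = 144


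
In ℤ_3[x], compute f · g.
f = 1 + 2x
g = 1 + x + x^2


Expand and collect like terms; reduce coefficients mod 3:
x^0: 1·1 = 1 ≡ 1 (mod 3)
x^1: 1·1 + 2·1 = 3 ≡ 0 (mod 3)
x^2: 1·1 + 2·1 = 3 ≡ 0 (mod 3)
x^3: 2·1 = 2 ≡ 2 (mod 3)
Result: 1 + 2x^3

f · g = 1 + 2x^3


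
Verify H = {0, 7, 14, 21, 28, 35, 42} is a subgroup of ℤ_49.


Subgroup test for H = {0, 7, 14, 21, 28, 35, 42} in (ℤ_49, +):
(1) 0 ∈ H? Yes
(2) Closure: for all a,b ∈ H, (a+b) mod 49 ∈ H? Yes
(3) Inverses: for all a ∈ H, -a mod 49 ∈ H? Yes

Yes, H is a subgroup of ℤ_49


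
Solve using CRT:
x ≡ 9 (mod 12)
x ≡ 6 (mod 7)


m₁ = 12, m₂ = 7, gcd = 1, so CRT applies. M = m₁·m₂ = 84
Let M₁ = M/m₁ = 7, M₂ = M/m₂ = 12
Find y₁ ≡ M₁⁻¹ (mod m₁): 7⁻¹ ≡ 7 (mod 12)
Find y₂ ≡ M₂⁻¹ (mod m₂): 12⁻¹ ≡ 3 (mod 7)
x = a₁·M₁·y₁ + a₂·M₂·y₂ = 9·7·7 + 6·12·3 = 657
Reduce mod 84: x ≡ 69
Check: 69 mod 12 = 9 ✓, 69 mod 7 = 6 ✓

x ≡ 69 (mod 84)


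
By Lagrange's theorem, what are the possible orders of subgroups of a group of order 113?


Lagrange's theorem: |H| divides |G|
|G| = 113
Divisors of 113: 1, 113

Possible subgroup orders: {1, 113}


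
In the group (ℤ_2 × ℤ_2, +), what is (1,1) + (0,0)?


Operation: componentwise addition mod (2, 2)
(1,1) + (0,0) = ((a₁+b₁) mod 2, (a₂+b₂) mod 2) with a = (1,1), b = (0,0)

(1,1) + (0,0) = (1,1)


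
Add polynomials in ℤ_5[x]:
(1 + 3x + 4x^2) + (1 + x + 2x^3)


Add coefficients mod 5:
x^0: 1 + 1 = 2 (mod 5)
x^1: 3 + 1 = 4 (mod 5)
x^2: 4 + 0 = 4 (mod 5)
x^3: 0 + 2 = 2 (mod 5)
Result: 2 + 4x + 4x^2 + 2x^3

f + g = 2 + 4x + 4x^2 + 2x^3


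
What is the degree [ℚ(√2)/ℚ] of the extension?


√2 has minimal polynomial x² - 2 (irreducible over ℚ since 2 is squarefree)

[ℚ(√2)/ℚ] = 2


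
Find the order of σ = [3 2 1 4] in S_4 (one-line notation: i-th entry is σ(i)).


Cycle decomposition: (1 3)
Cycle lengths: 2
Order = lcm(2) = 2

ord(σ) = 2


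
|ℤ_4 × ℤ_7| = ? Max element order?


|ℤ_4 × ℤ_7| = 4 × 7 = 28
Max element order = lcm(4,7) = 28
Cyclic? Yes (gcd=1)

|ℤ_4×ℤ_7| = 28, max element order = 28


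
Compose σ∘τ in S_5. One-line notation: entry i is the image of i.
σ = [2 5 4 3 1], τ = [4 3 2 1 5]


σ∘τ: apply τ first, then σ
1 →τ 4 →σ 3
2 →τ 3 →σ 4
3 →τ 2 →σ 5
4 →τ 1 →σ 2
5 →τ 5 →σ 1

σ∘τ = [3 4 5 2 1]


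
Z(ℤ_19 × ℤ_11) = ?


Z(G) = {g ∈ G | gx = xg for all x ∈ G}
Direct product of abelian groups is abelian, so Z(G) = G

Z(ℤ_19 × ℤ_11) = ℤ_19 × ℤ_11


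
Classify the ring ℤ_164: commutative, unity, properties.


ℤ_164 is a commutative ring with unity 1; 164 = 2×82 is composite, so 2·82 ≡ 0 gives zero divisors (not an integral domain)
Commutative: Yes
Integral domain: No
Has unity: Yes

ℤ_164: Commutative=Yes, Unity=Yes


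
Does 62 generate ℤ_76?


g generates ℤ_n iff gcd(g, n) = 1
gcd(62, 76) = 2
Since gcd = 2 ≠ 1, ⟨62⟩ has order 38 < 76, so 62 is not a generator.

No, 62 does not generate ℤ_76


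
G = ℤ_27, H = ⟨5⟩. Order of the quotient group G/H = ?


|⟨5⟩| = n / gcd(5, 27) = 27 / 1 = 27
H is normal (ℤ_27 is abelian).
|G/H| = |G| / |H| = 27 / 27 = 1

|G/H| = 1


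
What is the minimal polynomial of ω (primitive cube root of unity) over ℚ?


ω satisfies x² + x + 1 = 0 (the cyclotomic polynomial Φ₃)

Minimal polynomial: x² + x + 1


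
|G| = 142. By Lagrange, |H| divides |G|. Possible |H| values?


Lagrange's theorem: |H| divides |G|
|G| = 142
Divisors of 142: 1, 2, 71, 142

Possible subgroup orders: {1, 2, 71, 142}


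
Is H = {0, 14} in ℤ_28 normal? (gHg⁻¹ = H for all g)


H = {0, 14} in ℤ_28
ℤ_28 is abelian; every subgroup of an abelian group is normal

Yes, normal subgroup


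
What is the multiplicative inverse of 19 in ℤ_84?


Use the extended Euclidean algorithm to write 1 = 19·s + 84·t; then s mod 84 is the inverse.
Euclidean algorithm:
  19 = 0·84 + 19
  84 = 4·19 + 8
  19 = 2·8 + 3
  8 = 2·3 + 2
  3 = 1·2 + 1
  2 = 2·1 + 0
gcd(19,84) = 1
Back-substitution gives: 19·(31) + 84·(-7) = 1
So 19⁻¹ ≡ 31 ≡ 31 (mod 84)
Check: 19 × 31 = 589 ≡ 1 (mod 84) ✓

19⁻¹ ≡ 31 (mod 84)


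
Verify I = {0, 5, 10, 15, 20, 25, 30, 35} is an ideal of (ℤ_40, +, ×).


Check ideal conditions for I = {0, 5, 10, 15, 20, 25, 30, 35} in ℤ_40:
(1) I is an additive subgroup? Yes
(2) For r ∈ ℤ_40 and a ∈ I: r·a ∈ I? Yes

Yes, I is an ideal of ℤ_40


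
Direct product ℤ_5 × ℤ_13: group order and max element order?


|ℤ_5 × ℤ_13| = 5 × 13 = 65
Max element order = lcm(5,13) = 65
Cyclic? Yes (gcd=1)

|ℤ_5×ℤ_13| = 65, max element order = 65


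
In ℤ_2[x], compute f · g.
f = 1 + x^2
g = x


Expand and collect like terms; reduce coefficients mod 2:
x^0: 1·0 = 0 ≡ 0 (mod 2)
x^1: 1·1 + 0·0 = 1 ≡ 1 (mod 2)
x^2: 0·1 + 1·0 = 0 ≡ 0 (mod 2)
x^3: 1·1 = 1 ≡ 1 (mod 2)
Result: x + x^3

f · g = x + x^3


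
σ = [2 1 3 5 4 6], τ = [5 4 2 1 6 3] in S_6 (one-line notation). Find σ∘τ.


σ∘τ: apply τ first, then σ
1 →τ 5 →σ 4
2 →τ 4 →σ 5
3 →τ 2 →σ 1
4 →τ 1 →σ 2
5 →τ 6 →σ 6
6 →τ 3 →σ 3

σ∘τ = [4 5 1 2 6 3]


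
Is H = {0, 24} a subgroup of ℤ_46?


Subgroup test for H = {0, 24} in (ℤ_46, +):
(1) 0 ∈ H? Yes
(2) Closure: for all a,b ∈ H, (a+b) mod 46 ∈ H? No  [counterexample: 24 + 24 = 2 ∉ H]
(3) Inverses: for all a ∈ H, -a mod 46 ∈ H? No

No, H is not a subgroup of ℤ_46


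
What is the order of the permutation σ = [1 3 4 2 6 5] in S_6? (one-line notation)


Cycle decomposition: (2 3 4) (5 6)
Cycle lengths: 3, 2
Order = lcm(3, 2) = 6

ord(σ) = 6


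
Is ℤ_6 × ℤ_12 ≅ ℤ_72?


Comparing ℤ_6 × ℤ_12 and ℤ_72:
gcd(6,12) = 6 ≠ 1. Max element order in ℤ_6×ℤ_12 is lcm(6,12) = 12 < 72, so it has no element of order 72

No, ℤ_6 × ℤ_12 ≇ ℤ_72


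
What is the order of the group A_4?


|A_n| = n!/2 (even permutations)
|A_4| = 4!/2 = 24/2 = 12

|A_4| = 12


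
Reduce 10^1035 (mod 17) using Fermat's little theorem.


Fermat's little theorem: if p is prime and gcd(a,p)=1, then a^(p-1) ≡ 1 (mod p)
p = 17 is prime, gcd(10,17) = 1
Reduce exponent: 1035 mod 16 = 11
So 10^1035 ≡ 10^11 (mod 17)
10^11 mod 17 = 3

10^1035 ≡ 3 (mod 17)


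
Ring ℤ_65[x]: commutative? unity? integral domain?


ℤ_65 has zero divisors (5·13 ≡ 0), and these lift to constant zero divisors in ℤ_65[x]; so not an integral domain
Commutative: Yes
Integral domain: No
Has unity: Yes

ℤ_65[x]: Commutative=Yes, Unity=Yes


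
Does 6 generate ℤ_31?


g generates ℤ_n iff gcd(g, n) = 1
gcd(6, 31) = 1
Since gcd = 1, 6 is a generator.

Yes, 6 generates ℤ_31


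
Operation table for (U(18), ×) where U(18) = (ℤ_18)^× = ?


Elements: {1, 5, 7, 11, 13, 17}
Operation: multiplication mod 18
Entry (a, b) = (a × b) mod 18

Cayley table:
   |  1 |  5 |  7 | 11 | 13 | 17
 1 |  1 |  5 |  7 | 11 | 13 | 17
 5 |  5 |  7 | 17 |  1 | 11 | 13
 7 |  7 | 17 | 13 |  5 |  1 | 11
11 | 11 |  1 |  5 | 13 | 17 |  7
13 | 13 | 11 |  1 | 17 |  7 |  5
17 | 17 | 13 | 11 |  7 |  5 |  1


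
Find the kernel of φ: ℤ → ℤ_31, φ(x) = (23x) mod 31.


Kernel = preimage of identity
ker(φ) = {x ∈ ℤ : 23x ≡ 0 (mod 31)}. gcd(23,31) = 1, so 23x ≡ 0 (mod 31) ⟺ x ≡ 0 (mod 31/1 = 31). Hence ker(φ) = 31ℤ

ker(φ) = 31ℤ


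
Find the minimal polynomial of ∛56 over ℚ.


∛56 satisfies x³ - 56 = 0, irreducible over ℚ (no rational root; 56 is not a perfect cube)

Minimal polynomial: x³ - 56


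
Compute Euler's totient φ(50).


Factor n: 50 = 2 × 5^2
φ(n) = n · ∏(1 - 1/p) over distinct primes p | n
φ(50) = 50 · (1 - 1/2) · (1 - 1/5) = 20

φ(50) = 20


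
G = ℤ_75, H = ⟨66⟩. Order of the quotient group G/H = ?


|⟨66⟩| = n / gcd(66, 75) = 75 / 3 = 25
H is normal (ℤ_75 is abelian).
|G/H| = |G| / |H| = 75 / 25 = 3

|G/H| = 3


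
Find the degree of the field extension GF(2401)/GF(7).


GF(2401) = GF(7^4), so the extension degree is 4

[GF(2401)/GF(7)] = 4


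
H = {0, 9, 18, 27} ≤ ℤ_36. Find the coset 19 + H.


19 + H = {19 + h (mod 36) : h ∈ H}
19+0=19, 19+9=28, 19+18=1, 19+27=10
19 + H = {1, 10, 19, 28} = 1 + H

19 + H = {1, 10, 19, 28}


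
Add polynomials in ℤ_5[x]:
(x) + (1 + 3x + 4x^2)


Add coefficients mod 5:
x^0: 0 + 1 = 1 (mod 5)
x^1: 1 + 3 = 4 (mod 5)
x^2: 0 + 4 = 4 (mod 5)
Result: 1 + 4x + 4x^2

f + g = 1 + 4x + 4x^2


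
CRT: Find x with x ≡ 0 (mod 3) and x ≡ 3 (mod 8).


m₁ = 3, m₂ = 8, gcd = 1, so CRT applies. M = m₁·m₂ = 24
Let M₁ = M/m₁ = 8, M₂ = M/m₂ = 3
Find y₁ ≡ M₁⁻¹ (mod m₁): 8⁻¹ ≡ 2 (mod 3)
Find y₂ ≡ M₂⁻¹ (mod m₂): 3⁻¹ ≡ 3 (mod 8)
x = a₁·M₁·y₁ + a₂·M₂·y₂ = 0·8·2 + 3·3·3 = 27
Reduce mod 24: x ≡ 3
Check: 3 mod 3 = 0 ✓, 3 mod 8 = 3 ✓

x ≡ 3 (mod 24)


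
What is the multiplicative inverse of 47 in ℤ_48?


Use the extended Euclidean algorithm to write 1 = 47·s + 48·t; then s mod 48 is the inverse.
Euclidean algorithm:
  47 = 0·48 + 47
  48 = 1·47 + 1
  47 = 47·1 + 0
gcd(47,48) = 1
Back-substitution gives: 47·(-1) + 48·(1) = 1
So 47⁻¹ ≡ -1 ≡ 47 (mod 48)
Check: 47 × 47 = 2209 ≡ 1 (mod 48) ✓

47⁻¹ ≡ 47 (mod 48)


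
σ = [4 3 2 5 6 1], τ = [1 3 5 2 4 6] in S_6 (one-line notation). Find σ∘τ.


σ∘τ: apply τ first, then σ
1 →τ 1 →σ 4
2 →τ 3 →σ 2
3 →τ 5 →σ 6
4 →τ 2 →σ 3
5 →τ 4 →σ 5
6 →τ 6 →σ 1

σ∘τ = [4 2 6 3 5 1]


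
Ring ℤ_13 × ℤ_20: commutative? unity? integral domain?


Direct product ring; commutative with unity (1,1); but (1,0)·(0,1) = (0,0) gives zero divisors, so not an integral domain
Commutative: Yes
Integral domain: No
Has unity: Yes

ℤ_13 × ℤ_20: Commutative=Yes, Unity=Yes


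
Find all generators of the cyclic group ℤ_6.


g generates ℤ_n iff gcd(g,n) = 1
Checking each g ∈ {1,...,5}:
gcd(1,6) = 1
gcd(2,6) = 2
gcd(3,6) = 3
gcd(4,6) = 2
gcd(5,6) = 1
Generators: {1, 5}
Number of generators = φ(6) = 2

Generators of ℤ_6 = {1, 5}


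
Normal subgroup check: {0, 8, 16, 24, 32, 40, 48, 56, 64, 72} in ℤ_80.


H = {0, 8, 16, 24, 32, 40, 48, 56, 64, 72} in ℤ_80
ℤ_80 is abelian; every subgroup of an abelian group is normal

Yes, normal subgroup


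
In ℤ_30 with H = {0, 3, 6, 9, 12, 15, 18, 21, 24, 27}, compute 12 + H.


12 + H = {12 + h (mod 30) : h ∈ H}
12+0=12, 12+3=15, 12+6=18, 12+9=21, 12+12=24, 12+15=27, 12+18=0, 12+21=3, 12+24=6, 12+27=9
12 + H = {0, 3, 6, 9, 12, 15, 18, 21, 24, 27} = 0 + H

12 + H = {0, 3, 6, 9, 12, 15, 18, 21, 24, 27}


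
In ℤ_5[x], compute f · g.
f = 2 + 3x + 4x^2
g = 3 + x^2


Expand and collect like terms; reduce coefficients mod 5:
x^0: 2·3 = 6 ≡ 1 (mod 5)
x^1: 2·0 + 3·3 = 9 ≡ 4 (mod 5)
x^2: 2·1 + 3·0 + 4·3 = 14 ≡ 4 (mod 5)
x^3: 3·1 + 4·0 = 3 ≡ 3 (mod 5)
x^4: 4·1 = 4 ≡ 4 (mod 5)
Result: 1 + 4x + 4x^2 + 3x^3 + 4x^4

f · g = 1 + 4x + 4x^2 + 3x^3 + 4x^4


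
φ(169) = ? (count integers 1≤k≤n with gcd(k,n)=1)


Factor n: 169 = 13^2
φ(n) = n · ∏(1 - 1/p) over distinct primes p | n
φ(169) = 169 · (1 - 1/13) = 156

φ(169) = 156


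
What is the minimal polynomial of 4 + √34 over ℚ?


Let α = 4 + √34. Then α - 4 = √34, so (α - 4)² = 34, giving α² - 8α - 18 = 0. Degree 2 and α ∉ ℚ, so this is the minimal polynomial.

Minimal polynomial: x² - 8x - 18


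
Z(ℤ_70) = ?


Z(G) = {g ∈ G | gx = xg for all x ∈ G}
ℤ_70 is abelian, so Z(G) = G

Z(ℤ_70) = ℤ_70


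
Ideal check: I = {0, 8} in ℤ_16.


Check ideal conditions for I = {0, 8} in ℤ_16:
(1) I is an additive subgroup? Yes
(2) For r ∈ ℤ_16 and a ∈ I: r·a ∈ I? Yes

Yes, I is an ideal of ℤ_16


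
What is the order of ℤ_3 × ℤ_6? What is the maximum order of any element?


|ℤ_3 × ℤ_6| = 3 × 6 = 18
Max element order = lcm(3,6) = 6
Cyclic? No (gcd=3)

|ℤ_3×ℤ_6| = 18, max element order = 6


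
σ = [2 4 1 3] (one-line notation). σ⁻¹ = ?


To find σ⁻¹, swap domain and range:
σ(1) = 2 → σ⁻¹(2) = 1
σ(2) = 4 → σ⁻¹(4) = 2
σ(3) = 1 → σ⁻¹(1) = 3
σ(4) = 3 → σ⁻¹(3) = 4

σ⁻¹ = [3 1 4 2]


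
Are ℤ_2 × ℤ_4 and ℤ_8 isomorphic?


Comparing ℤ_2 × ℤ_4 and ℤ_8:
gcd(2,4) = 2 ≠ 1. Max element order in ℤ_2×ℤ_4 is lcm(2,4) = 4 < 8, so it has no element of order 8

No, ℤ_2 × ℤ_4 ≇ ℤ_8


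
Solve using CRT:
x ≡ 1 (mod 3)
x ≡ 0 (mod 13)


m₁ = 3, m₂ = 13, gcd = 1, so CRT applies. M = m₁·m₂ = 39
Let M₁ = M/m₁ = 13, M₂ = M/m₂ = 3
Find y₁ ≡ M₁⁻¹ (mod m₁): 13⁻¹ ≡ 1 (mod 3)
Find y₂ ≡ M₂⁻¹ (mod m₂): 3⁻¹ ≡ 9 (mod 13)
x = a₁·M₁·y₁ + a₂·M₂·y₂ = 1·13·1 + 0·3·9 = 13
Reduce mod 39: x ≡ 13
Check: 13 mod 3 = 1 ✓, 13 mod 13 = 0 ✓

x ≡ 13 (mod 39)


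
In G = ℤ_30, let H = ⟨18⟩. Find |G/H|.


|⟨18⟩| = n / gcd(18, 30) = 30 / 6 = 5
H is normal (ℤ_30 is abelian).
|G/H| = |G| / |H| = 30 / 5 = 6

|G/H| = 6


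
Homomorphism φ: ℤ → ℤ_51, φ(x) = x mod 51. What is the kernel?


Kernel = preimage of identity
ker(φ) = {x ∈ ℤ : x ≡ 0 (mod 51)} = 51ℤ = {0, ±51, ±102, ...}

ker(φ) = 51ℤ


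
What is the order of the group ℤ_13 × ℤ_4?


|A × B| = |A| · |B|
|ℤ_13 × ℤ_4| = 13 × 4 = 52

|ℤ_13 × ℤ_4| = 52


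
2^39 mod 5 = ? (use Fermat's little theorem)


Fermat's little theorem: if p is prime and gcd(a,p)=1, then a^(p-1) ≡ 1 (mod p)
p = 5 is prime, gcd(2,5) = 1
Reduce exponent: 39 mod 4 = 3
So 2^39 ≡ 2^3 (mod 5)
2^3 mod 5 = 3

2^39 ≡ 3 (mod 5)


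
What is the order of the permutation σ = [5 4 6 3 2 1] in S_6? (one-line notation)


Cycle decomposition: (1 5 2 4 3 6)
Cycle lengths: 6
Order = lcm(6) = 6

ord(σ) = 6


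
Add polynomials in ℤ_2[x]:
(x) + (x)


Add coefficients mod 2:
x^0: 0 + 0 = 0 (mod 2)
x^1: 1 + 1 = 0 (mod 2)
Result: 0

f + g = 0


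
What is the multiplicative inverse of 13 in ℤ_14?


Use the extended Euclidean algorithm to write 1 = 13·s + 14·t; then s mod 14 is the inverse.
Euclidean algorithm:
  13 = 0·14 + 13
  14 = 1·13 + 1
  13 = 13·1 + 0
gcd(13,14) = 1
Back-substitution gives: 13·(-1) + 14·(1) = 1
So 13⁻¹ ≡ -1 ≡ 13 (mod 14)
Check: 13 × 13 = 169 ≡ 1 (mod 14) ✓

13⁻¹ ≡ 13 (mod 14)


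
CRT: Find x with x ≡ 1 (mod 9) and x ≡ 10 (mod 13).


m₁ = 9, m₂ = 13, gcd = 1, so CRT applies. M = m₁·m₂ = 117
Let M₁ = M/m₁ = 13, M₂ = M/m₂ = 9
Find y₁ ≡ M₁⁻¹ (mod m₁): 13⁻¹ ≡ 7 (mod 9)
Find y₂ ≡ M₂⁻¹ (mod m₂): 9⁻¹ ≡ 3 (mod 13)
x = a₁·M₁·y₁ + a₂·M₂·y₂ = 1·13·7 + 10·9·3 = 361
Reduce mod 117: x ≡ 10
Check: 10 mod 9 = 1 ✓, 10 mod 13 = 10 ✓

x ≡ 10 (mod 117)


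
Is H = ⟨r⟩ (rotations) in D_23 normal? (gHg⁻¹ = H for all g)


H = ⟨r⟩ (rotations) in D_23
The rotation subgroup ⟨r⟩ has index 2 in D_23, so it is normal

Yes, normal subgroup


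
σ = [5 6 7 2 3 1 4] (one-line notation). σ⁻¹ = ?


To find σ⁻¹, swap domain and range:
σ(1) = 5 → σ⁻¹(5) = 1
σ(2) = 6 → σ⁻¹(6) = 2
σ(3) = 7 → σ⁻¹(7) = 3
σ(4) = 2 → σ⁻¹(2) = 4
σ(5) = 3 → σ⁻¹(3) = 5
σ(6) = 1 → σ⁻¹(1) = 6
σ(7) = 4 → σ⁻¹(4) = 7

σ⁻¹ = [6 4 5 7 1 2 3]


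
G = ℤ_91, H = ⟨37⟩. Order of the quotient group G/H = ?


|⟨37⟩| = n / gcd(37, 91) = 91 / 1 = 91
H is normal (ℤ_91 is abelian).
|G/H| = |G| / |H| = 91 / 91 = 1

|G/H| = 1


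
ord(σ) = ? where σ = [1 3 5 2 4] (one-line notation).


Cycle decomposition: (2 3 5 4)
Cycle lengths: 4
Order = lcm(4) = 4

ord(σ) = 4


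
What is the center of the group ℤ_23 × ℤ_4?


Z(G) = {g ∈ G | gx = xg for all x ∈ G}
Direct product of abelian groups is abelian, so Z(G) = G

Z(ℤ_23 × ℤ_4) = ℤ_23 × ℤ_4


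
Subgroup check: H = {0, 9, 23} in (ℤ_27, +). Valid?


Subgroup test for H = {0, 9, 23} in (ℤ_27, +):
(1) 0 ∈ H? Yes
(2) Closure: for all a,b ∈ H, (a+b) mod 27 ∈ H? No  [counterexample: 9 + 9 = 18 ∉ H]
(3) Inverses: for all a ∈ H, -a mod 27 ∈ H? No

No, H is not a subgroup of ℤ_27


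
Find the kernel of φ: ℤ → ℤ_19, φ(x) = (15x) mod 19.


Kernel = preimage of identity
ker(φ) = {x ∈ ℤ : 15x ≡ 0 (mod 19)}. gcd(15,19) = 1, so 15x ≡ 0 (mod 19) ⟺ x ≡ 0 (mod 19/1 = 19). Hence ker(φ) = 19ℤ

ker(φ) = 19ℤ


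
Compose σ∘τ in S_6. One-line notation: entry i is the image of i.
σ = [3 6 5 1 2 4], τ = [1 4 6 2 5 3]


σ∘τ: apply τ first, then σ
1 →τ 1 →σ 3
2 →τ 4 →σ 1
3 →τ 6 →σ 4
4 →τ 2 →σ 6
5 →τ 5 →σ 2
6 →τ 3 →σ 5

σ∘τ = [3 1 4 6 2 5]


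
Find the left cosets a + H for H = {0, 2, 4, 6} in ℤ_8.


H = {0, 2, 4, 6}, |H| = 4
Number of cosets = |G|/|H| = 8/4 = 2
0 + H = {0, 2, 4, 6}
1 + H = {1, 3, 5, 7}

Cosets: 0+H={0,2,4,6}; 1+H={1,3,5,7}


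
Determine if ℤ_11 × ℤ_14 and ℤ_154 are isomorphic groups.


Comparing ℤ_11 × ℤ_14 and ℤ_154:
gcd(11,14) = 1, so ℤ_11 × ℤ_14 ≅ ℤ_154 (CRT)

Yes, ℤ_11 × ℤ_14 ≅ ℤ_154


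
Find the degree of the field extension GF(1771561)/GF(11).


GF(1771561) = GF(11^6), so the extension degree is 6

[GF(1771561)/GF(11)] = 6


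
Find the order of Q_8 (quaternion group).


Q_8 = {±1, ±i, ±j, ±k}
|Q_8| = 8

|Q_8 (quaternion group)| = 8


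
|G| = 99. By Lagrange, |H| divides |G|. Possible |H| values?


Lagrange's theorem: |H| divides |G|
|G| = 99
Divisors of 99: 1, 3, 9, 11, 33, 99

Possible subgroup orders: {1, 3, 9, 11, 33, 99}


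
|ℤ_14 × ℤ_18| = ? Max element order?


|ℤ_14 × ℤ_18| = 14 × 18 = 252
Max element order = lcm(14,18) = 126
Cyclic? No (gcd=2)

|ℤ_14×ℤ_18| = 252, max element order = 126


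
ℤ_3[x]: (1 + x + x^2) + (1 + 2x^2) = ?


Add coefficients mod 3:
x^0: 1 + 1 = 2 (mod 3)
x^1: 1 + 0 = 1 (mod 3)
x^2: 1 + 2 = 0 (mod 3)
Result: 2 + x

f + g = 2 + x


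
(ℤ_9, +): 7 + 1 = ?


Operation: addition mod 9
7 + 1 = (a + b) mod 9 with a = 7, b = 1

7 + 1 = 8


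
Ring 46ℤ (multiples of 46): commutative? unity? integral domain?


46ℤ is a commutative ring under +,× but has no multiplicative identity (1 ∉ 46ℤ); it has no zero divisors, but without unity it is not an integral domain
Commutative: Yes
Integral domain: No
Has unity: No

46ℤ (multiples of 46): Commutative=Yes, Unity=No


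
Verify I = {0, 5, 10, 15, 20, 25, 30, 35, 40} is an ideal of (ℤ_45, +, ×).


Check ideal conditions for I = {0, 5, 10, 15, 20, 25, 30, 35, 40} in ℤ_45:
(1) I is an additive subgroup? Yes
(2) For r ∈ ℤ_45 and a ∈ I: r·a ∈ I? Yes

Yes, I is an ideal of ℤ_45


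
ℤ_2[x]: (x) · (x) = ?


Expand and collect like terms; reduce coefficients mod 2:
x^0: 0·0 = 0 ≡ 0 (mod 2)
x^1: 0·1 + 1·0 = 0 ≡ 0 (mod 2)
x^2: 1·1 = 1 ≡ 1 (mod 2)
Result: x^2

f · g = x^2


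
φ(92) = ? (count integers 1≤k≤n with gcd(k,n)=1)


Factor n: 92 = 2^2 × 23
φ(n) = n · ∏(1 - 1/p) over distinct primes p | n
φ(92) = 92 · (1 - 1/2) · (1 - 1/23) = 44

φ(92) = 44


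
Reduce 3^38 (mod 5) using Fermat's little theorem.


Fermat's little theorem: if p is prime and gcd(a,p)=1, then a^(p-1) ≡ 1 (mod p)
p = 5 is prime, gcd(3,5) = 1
Reduce exponent: 38 mod 4 = 2
So 3^38 ≡ 3^2 (mod 5)
3^2 mod 5 = 4

3^38 ≡ 4 (mod 5)


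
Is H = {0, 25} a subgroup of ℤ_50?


Subgroup test for H = {0, 25} in (ℤ_50, +):
(1) 0 ∈ H? Yes
(2) Closure: for all a,b ∈ H, (a+b) mod 50 ∈ H? Yes
(3) Inverses: for all a ∈ H, -a mod 50 ∈ H? Yes

Yes, H is a subgroup of ℤ_50


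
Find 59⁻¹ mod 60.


Use the extended Euclidean algorithm to write 1 = 59·s + 60·t; then s mod 60 is the inverse.
Euclidean algorithm:
  59 = 0·60 + 59
  60 = 1·59 + 1
  59 = 59·1 + 0
gcd(59,60) = 1
Back-substitution gives: 59·(-1) + 60·(1) = 1
So 59⁻¹ ≡ -1 ≡ 59 (mod 60)
Check: 59 × 59 = 3481 ≡ 1 (mod 60) ✓

59⁻¹ ≡ 59 (mod 60)


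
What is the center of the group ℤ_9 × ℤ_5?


Z(G) = {g ∈ G | gx = xg for all x ∈ G}
Direct product of abelian groups is abelian, so Z(G) = G

Z(ℤ_9 × ℤ_5) = ℤ_9 × ℤ_5


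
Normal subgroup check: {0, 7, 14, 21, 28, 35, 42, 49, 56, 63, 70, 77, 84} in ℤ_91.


H = {0, 7, 14, 21, 28, 35, 42, 49, 56, 63, 70, 77, 84} in ℤ_91
ℤ_91 is abelian; every subgroup of an abelian group is normal

Yes, normal subgroup


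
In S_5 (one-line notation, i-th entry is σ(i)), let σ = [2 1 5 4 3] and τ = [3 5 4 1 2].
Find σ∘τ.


σ∘τ: apply τ first, then σ
1 →τ 3 →σ 5
2 →τ 5 →σ 3
3 →τ 4 →σ 4
4 →τ 1 →σ 2
5 →τ 2 →σ 1

σ∘τ = [5 3 4 2 1]


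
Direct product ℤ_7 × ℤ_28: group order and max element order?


|ℤ_7 × ℤ_28| = 7 × 28 = 196
Max element order = lcm(7,28) = 28
Cyclic? No (gcd=7)

|ℤ_7×ℤ_28| = 196, max element order = 28


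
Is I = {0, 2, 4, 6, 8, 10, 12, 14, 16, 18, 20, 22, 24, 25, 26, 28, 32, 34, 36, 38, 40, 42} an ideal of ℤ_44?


Check ideal conditions for I = {0, 2, 4, 6, 8, 10, 12, 14, 16, 18, 20, 22, 24, 25, 26, 28, 32, 34, 36, 38, 40, 42} in ℤ_44:
(1) I is an additive subgroup? No
(2) For r ∈ ℤ_44 and a ∈ I: r·a ∈ I? No  [counterexample: r=3, a=10, r·a mod 44 = 30 ∉ I]

No, I is not an ideal of ℤ_44


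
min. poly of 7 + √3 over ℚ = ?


Let α = 7 + √3. Then α - 7 = √3, so (α - 7)² = 3, giving α² - 14α + 46 = 0. Degree 2 and α ∉ ℚ, so this is the minimal polynomial.

Minimal polynomial: x² - 14x + 46


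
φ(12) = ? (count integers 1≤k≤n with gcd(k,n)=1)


φ(n) = count of k ∈ {1,...,n} with gcd(k,n)=1
Coprimes to 12: {1, 5, 7, 11}
Count: 4

φ(12) = 4


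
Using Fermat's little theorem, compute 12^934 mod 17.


Fermat's little theorem: if p is prime and gcd(a,p)=1, then a^(p-1) ≡ 1 (mod p)
p = 17 is prime, gcd(12,17) = 1
Reduce exponent: 934 mod 16 = 6
So 12^934 ≡ 12^6 (mod 17)
12^6 mod 17 = 2

12^934 ≡ 2 (mod 17)


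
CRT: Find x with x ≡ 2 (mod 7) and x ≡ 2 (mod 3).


m₁ = 7, m₂ = 3, gcd = 1, so CRT applies. M = m₁·m₂ = 21
Let M₁ = M/m₁ = 3, M₂ = M/m₂ = 7
Find y₁ ≡ M₁⁻¹ (mod m₁): 3⁻¹ ≡ 5 (mod 7)
Find y₂ ≡ M₂⁻¹ (mod m₂): 7⁻¹ ≡ 1 (mod 3)
x = a₁·M₁·y₁ + a₂·M₂·y₂ = 2·3·5 + 2·7·1 = 44
Reduce mod 21: x ≡ 2
Check: 2 mod 7 = 2 ✓, 2 mod 3 = 2 ✓

x ≡ 2 (mod 21)


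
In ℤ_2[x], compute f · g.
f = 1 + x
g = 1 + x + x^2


Expand and collect like terms; reduce coefficients mod 2:
x^0: 1·1 = 1 ≡ 1 (mod 2)
x^1: 1·1 + 1·1 = 2 ≡ 0 (mod 2)
x^2: 1·1 + 1·1 = 2 ≡ 0 (mod 2)
x^3: 1·1 = 1 ≡ 1 (mod 2)
Result: 1 + x^3

f · g = 1 + x^3


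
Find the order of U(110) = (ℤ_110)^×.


U(n) is the group of units mod n; |U(n)| = φ(n)
|U(110)| = φ(110) = 40

|U(110) = (ℤ_110)^×| = 40


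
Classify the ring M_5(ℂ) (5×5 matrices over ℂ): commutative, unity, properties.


Matrix multiplication is non-commutative for n ≥ 2; the identity matrix I is the unity; singular matrices give zero divisors, so not an integral domain
Commutative: No
Integral domain: No
Has unity: Yes

M_5(ℂ) (5×5 matrices over ℂ): Commutative=No, Unity=Yes


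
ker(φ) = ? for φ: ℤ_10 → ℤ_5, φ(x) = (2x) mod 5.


Kernel = preimage of identity
ker(φ) = {x ∈ ℤ_10 : 2x ≡ 0 (mod 5)}. Since 5 | 10, φ is well-defined. The kernel is the cyclic subgroup ⟨5⟩ of ℤ_10 (order 2), i.e. {0, 5}

ker(φ) = {0, 5}


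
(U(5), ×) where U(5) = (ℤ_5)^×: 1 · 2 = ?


Operation: multiplication mod 5
1 · 2 = (a × b) mod 5 with a = 1, b = 2

1 · 2 = 2


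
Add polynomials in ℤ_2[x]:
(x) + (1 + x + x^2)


Add coefficients mod 2:
x^0: 0 + 1 = 1 (mod 2)
x^1: 1 + 1 = 0 (mod 2)
x^2: 0 + 1 = 1 (mod 2)
Result: 1 + x^2

f + g = 1 + x^2


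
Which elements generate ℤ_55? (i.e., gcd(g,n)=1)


g generates ℤ_n iff gcd(g,n) = 1
Prime factors of 55: 5, 11
Generators are g ∈ {1,...,54} not divisible by any of these primes.
Generators: {1, 2, 3, 4, 6, 7, 8, 9, 12, 13, 14, 16, 17, 18, 19, 21, 23, 24, 26, 27, 28, 29, 31, 32, 34, 36, 37, 38, 39, 41, 42, 43, 46, 47, 48, 49, 51, 52, 53, 54}
Number of generators = φ(55) = 40

Generators of ℤ_55 = {1, 2, 3, 4, 6, 7, 8, 9, 12, 13, 14, 16, 17, 18, 19, 21, 23, 24, 26, 27, 28, 29, 31, 32, 34, 36, 37, 38, 39, 41, 42, 43, 46, 47, 48, 49, 51, 52, 53, 54}


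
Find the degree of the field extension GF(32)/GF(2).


GF(32) = GF(2^5), so the extension degree is 5

[GF(32)/GF(2)] = 5


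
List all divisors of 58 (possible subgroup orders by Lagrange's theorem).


Lagrange's theorem: |H| divides |G|
|G| = 58
Divisors of 58: 1, 2, 29, 58

Possible subgroup orders: {1, 2, 29, 58}


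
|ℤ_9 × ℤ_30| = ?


|A × B| = |A| · |B|
|ℤ_9 × ℤ_30| = 9 × 30 = 270

|ℤ_9 × ℤ_30| = 270


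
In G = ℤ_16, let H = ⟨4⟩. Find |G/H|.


|⟨4⟩| = n / gcd(4, 16) = 16 / 4 = 4
H is normal (ℤ_16 is abelian).
|G/H| = |G| / |H| = 16 / 4 = 4

|G/H| = 4


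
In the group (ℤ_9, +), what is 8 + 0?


Operation: addition mod 9
8 + 0 = (a + b) mod 9 with a = 8, b = 0

8 + 0 = 8


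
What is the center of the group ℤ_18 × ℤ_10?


Z(G) = {g ∈ G | gx = xg for all x ∈ G}
Direct product of abelian groups is abelian, so Z(G) = G

Z(ℤ_18 × ℤ_10) = ℤ_18 × ℤ_10


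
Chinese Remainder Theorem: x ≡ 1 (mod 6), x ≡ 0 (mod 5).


m₁ = 6, m₂ = 5, gcd = 1, so CRT applies. M = m₁·m₂ = 30
Let M₁ = M/m₁ = 5, M₂ = M/m₂ = 6
Find y₁ ≡ M₁⁻¹ (mod m₁): 5⁻¹ ≡ 5 (mod 6)
Find y₂ ≡ M₂⁻¹ (mod m₂): 6⁻¹ ≡ 1 (mod 5)
x = a₁·M₁·y₁ + a₂·M₂·y₂ = 1·5·5 + 0·6·1 = 25
Reduce mod 30: x ≡ 25
Check: 25 mod 6 = 1 ✓, 25 mod 5 = 0 ✓

x ≡ 25 (mod 30)


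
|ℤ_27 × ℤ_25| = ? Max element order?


|ℤ_27 × ℤ_25| = 27 × 25 = 675
Max element order = lcm(27,25) = 675
Cyclic? Yes (gcd=1)

|ℤ_27×ℤ_25| = 675, max element order = 675


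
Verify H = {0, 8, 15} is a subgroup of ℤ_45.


Subgroup test for H = {0, 8, 15} in (ℤ_45, +):
(1) 0 ∈ H? Yes
(2) Closure: for all a,b ∈ H, (a+b) mod 45 ∈ H? No  [counterexample: 8 + 8 = 16 ∉ H]
(3) Inverses: for all a ∈ H, -a mod 45 ∈ H? No

No, H is not a subgroup of ℤ_45


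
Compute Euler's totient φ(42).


Factor n: 42 = 2 × 3 × 7
φ(n) = n · ∏(1 - 1/p) over distinct primes p | n
φ(42) = 42 · (1 - 1/2) · (1 - 1/3) · (1 - 1/7) = 12

φ(42) = 12


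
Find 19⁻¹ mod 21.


Use the extended Euclidean algorithm to write 1 = 19·s + 21·t; then s mod 21 is the inverse.
Euclidean algorithm:
  19 = 0·21 + 19
  21 = 1·19 + 2
  19 = 9·2 + 1
  2 = 2·1 + 0
gcd(19,21) = 1
Back-substitution gives: 19·(10) + 21·(-9) = 1
So 19⁻¹ ≡ 10 ≡ 10 (mod 21)
Check: 19 × 10 = 190 ≡ 1 (mod 21) ✓

19⁻¹ ≡ 10 (mod 21)


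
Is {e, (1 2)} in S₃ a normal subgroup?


H = {e, (1 2)} in S₃
(1 3)(1 2)(1 3)⁻¹ = (2 3) ∉ {e, (1 2)}, so it is not normal

No, not a normal subgroup


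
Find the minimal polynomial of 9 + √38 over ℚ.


Let α = 9 + √38. Then α - 9 = √38, so (α - 9)² = 38, giving α² - 18α + 43 = 0. Degree 2 and α ∉ ℚ, so this is the minimal polynomial.

Minimal polynomial: x² - 18x + 43


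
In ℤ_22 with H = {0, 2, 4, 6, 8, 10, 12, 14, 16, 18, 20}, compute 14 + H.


14 + H = {14 + h (mod 22) : h ∈ H}
14+0=14, 14+2=16, 14+4=18, 14+6=20, 14+8=0, 14+10=2, 14+12=4, 14+14=6, 14+16=8, 14+18=10, 14+20=12
14 + H = {0, 2, 4, 6, 8, 10, 12, 14, 16, 18, 20} = 0 + H

14 + H = {0, 2, 4, 6, 8, 10, 12, 14, 16, 18, 20}


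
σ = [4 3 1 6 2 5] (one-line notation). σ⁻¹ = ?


To find σ⁻¹, swap domain and range:
σ(1) = 4 → σ⁻¹(4) = 1
σ(2) = 3 → σ⁻¹(3) = 2
σ(3) = 1 → σ⁻¹(1) = 3
σ(4) = 6 → σ⁻¹(6) = 4
σ(5) = 2 → σ⁻¹(2) = 5
σ(6) = 5 → σ⁻¹(5) = 6

σ⁻¹ = [3 5 2 1 6 4]


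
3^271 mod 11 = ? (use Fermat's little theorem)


Fermat's little theorem: if p is prime and gcd(a,p)=1, then a^(p-1) ≡ 1 (mod p)
p = 11 is prime, gcd(3,11) = 1
Reduce exponent: 271 mod 10 = 1
So 3^271 ≡ 3^1 (mod 11)
3^1 mod 11 = 3

3^271 ≡ 3 (mod 11)


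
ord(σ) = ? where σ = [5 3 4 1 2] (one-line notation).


Cycle decomposition: (1 5 2 3 4)
Cycle lengths: 5
Order = lcm(5) = 5

ord(σ) = 5


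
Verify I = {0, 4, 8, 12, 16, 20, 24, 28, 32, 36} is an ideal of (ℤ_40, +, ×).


Check ideal conditions for I = {0, 4, 8, 12, 16, 20, 24, 28, 32, 36} in ℤ_40:
(1) I is an additive subgroup? Yes
(2) For r ∈ ℤ_40 and a ∈ I: r·a ∈ I? Yes

Yes, I is an ideal of ℤ_40


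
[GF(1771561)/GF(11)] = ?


GF(1771561) = GF(11^6), so the extension degree is 6

[GF(1771561)/GF(11)] = 6


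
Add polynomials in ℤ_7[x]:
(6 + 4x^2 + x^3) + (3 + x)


Add coefficients mod 7:
x^0: 6 + 3 = 2 (mod 7)
x^1: 0 + 1 = 1 (mod 7)
x^2: 4 + 0 = 4 (mod 7)
x^3: 1 + 0 = 1 (mod 7)
Result: 2 + x + 4x^2 + x^3

f + g = 2 + x + 4x^2 + x^3


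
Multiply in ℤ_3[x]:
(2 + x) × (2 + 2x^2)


Expand and collect like terms; reduce coefficients mod 3:
x^0: 2·2 = 4 ≡ 1 (mod 3)
x^1: 2·0 + 1·2 = 2 ≡ 2 (mod 3)
x^2: 2·2 + 1·0 = 4 ≡ 1 (mod 3)
x^3: 1·2 = 2 ≡ 2 (mod 3)
Result: 1 + 2x + x^2 + 2x^3

f · g = 1 + 2x + x^2 + 2x^3


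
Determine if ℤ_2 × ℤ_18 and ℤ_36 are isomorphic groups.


Comparing ℤ_2 × ℤ_18 and ℤ_36:
gcd(2,18) = 2 ≠ 1. Max element order in ℤ_2×ℤ_18 is lcm(2,18) = 18 < 36, so it has no element of order 36

No, ℤ_2 × ℤ_18 ≇ ℤ_36


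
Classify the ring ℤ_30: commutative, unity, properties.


ℤ_30 is a commutative ring with unity 1; 30 = 2×15 is composite, so 2·15 ≡ 0 gives zero divisors (not an integral domain)
Commutative: Yes
Integral domain: No
Has unity: Yes

ℤ_30: Commutative=Yes, Unity=Yes


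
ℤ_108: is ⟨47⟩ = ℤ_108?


g generates ℤ_n iff gcd(g, n) = 1
gcd(47, 108) = 1
Since gcd = 1, 47 is a generator.

Yes, 47 generates ℤ_108


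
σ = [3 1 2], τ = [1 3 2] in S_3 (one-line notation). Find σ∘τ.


σ∘τ: apply τ first, then σ
1 →τ 1 →σ 3
2 →τ 3 →σ 2
3 →τ 2 →σ 1

σ∘τ = [3 2 1]


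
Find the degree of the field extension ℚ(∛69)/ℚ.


∛69 has minimal polynomial x³ - 69 (irreducible over ℚ since 69 is not a perfect cube)

[ℚ(∛69)/ℚ] = 3


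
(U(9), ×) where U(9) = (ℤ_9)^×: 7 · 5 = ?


Operation: multiplication mod 9
7 · 5 = (a × b) mod 9 with a = 7, b = 5

7 · 5 = 8


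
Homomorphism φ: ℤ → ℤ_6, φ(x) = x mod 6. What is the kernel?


Kernel = preimage of identity
ker(φ) = {x ∈ ℤ : x ≡ 0 (mod 6)} = 6ℤ = {0, ±6, ±12, ...}

ker(φ) = 6ℤ


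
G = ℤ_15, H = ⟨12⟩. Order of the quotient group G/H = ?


|⟨12⟩| = n / gcd(12, 15) = 15 / 3 = 5
H is normal (ℤ_15 is abelian).
|G/H| = |G| / |H| = 15 / 5 = 3

|G/H| = 3


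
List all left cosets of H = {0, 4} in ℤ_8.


H = {0, 4}, |H| = 2
Number of cosets = |G|/|H| = 8/2 = 4
0 + H = {0, 4}
1 + H = {1, 5}
2 + H = {2, 6}
3 + H = {3, 7}

Cosets: 0+H={0,4}; 1+H={1,5}; 2+H={2,6}; 3+H={3,7}


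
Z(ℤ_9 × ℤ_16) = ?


Z(G) = {g ∈ G | gx = xg for all x ∈ G}
Direct product of abelian groups is abelian, so Z(G) = G

Z(ℤ_9 × ℤ_16) = ℤ_9 × ℤ_16


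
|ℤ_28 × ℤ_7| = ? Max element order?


|ℤ_28 × ℤ_7| = 28 × 7 = 196
Max element order = lcm(28,7) = 28
Cyclic? No (gcd=7)

|ℤ_28×ℤ_7| = 196, max element order = 28


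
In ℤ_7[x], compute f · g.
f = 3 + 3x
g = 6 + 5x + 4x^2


Expand and collect like terms; reduce coefficients mod 7:
x^0: 3·6 = 18 ≡ 4 (mod 7)
x^1: 3·5 + 3·6 = 33 ≡ 5 (mod 7)
x^2: 3·4 + 3·5 = 27 ≡ 6 (mod 7)
x^3: 3·4 = 12 ≡ 5 (mod 7)
Result: 4 + 5x + 6x^2 + 5x^3

f · g = 4 + 5x + 6x^2 + 5x^3


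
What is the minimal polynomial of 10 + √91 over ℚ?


Let α = 10 + √91. Then α - 10 = √91, so (α - 10)² = 91, giving α² - 20α + 9 = 0. Degree 2 and α ∉ ℚ, so this is the minimal polynomial.

Minimal polynomial: x² - 20x + 9


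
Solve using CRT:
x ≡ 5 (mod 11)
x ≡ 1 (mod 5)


m₁ = 11, m₂ = 5, gcd = 1, so CRT applies. M = m₁·m₂ = 55
Let M₁ = M/m₁ = 5, M₂ = M/m₂ = 11
Find y₁ ≡ M₁⁻¹ (mod m₁): 5⁻¹ ≡ 9 (mod 11)
Find y₂ ≡ M₂⁻¹ (mod m₂): 11⁻¹ ≡ 1 (mod 5)
x = a₁·M₁·y₁ + a₂·M₂·y₂ = 5·5·9 + 1·11·1 = 236
Reduce mod 55: x ≡ 16
Check: 16 mod 11 = 5 ✓, 16 mod 5 = 1 ✓

x ≡ 16 (mod 55)


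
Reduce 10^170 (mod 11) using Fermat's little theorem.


Fermat's little theorem: if p is prime and gcd(a,p)=1, then a^(p-1) ≡ 1 (mod p)
p = 11 is prime, gcd(10,11) = 1
Reduce exponent: 170 mod 10 = 0
So 10^170 ≡ 10^0 (mod 11)
10^0 = 1

10^170 ≡ 1 (mod 11)


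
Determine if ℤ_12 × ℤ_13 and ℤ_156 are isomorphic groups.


Comparing ℤ_12 × ℤ_13 and ℤ_156:
gcd(12,13) = 1, so ℤ_12 × ℤ_13 ≅ ℤ_156 (CRT)

Yes, ℤ_12 × ℤ_13 ≅ ℤ_156


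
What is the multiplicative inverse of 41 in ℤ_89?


Use the extended Euclidean algorithm to write 1 = 41·s + 89·t; then s mod 89 is the inverse.
Euclidean algorithm:
  41 = 0·89 + 41
  89 = 2·41 + 7
  41 = 5·7 + 6
  7 = 1·6 + 1
  6 = 6·1 + 0
gcd(41,89) = 1
Back-substitution gives: 41·(-13) + 89·(6) = 1
So 41⁻¹ ≡ -13 ≡ 76 (mod 89)
Check: 41 × 76 = 3116 ≡ 1 (mod 89) ✓

41⁻¹ ≡ 76 (mod 89)


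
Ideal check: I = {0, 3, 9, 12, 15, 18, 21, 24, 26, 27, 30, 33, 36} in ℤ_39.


Check ideal conditions for I = {0, 3, 9, 12, 15, 18, 21, 24, 26, 27, 30, 33, 36} in ℤ_39:
(1) I is an additive subgroup? No
(2) For r ∈ ℤ_39 and a ∈ I: r·a ∈ I? No  [counterexample: r=2, a=3, r·a mod 39 = 6 ∉ I]

No, I is not an ideal of ℤ_39


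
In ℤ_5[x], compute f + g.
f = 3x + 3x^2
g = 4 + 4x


Add coefficients mod 5:
x^0: 0 + 4 = 4 (mod 5)
x^1: 3 + 4 = 2 (mod 5)
x^2: 3 + 0 = 3 (mod 5)
Result: 4 + 2x + 3x^2

f + g = 4 + 2x + 3x^2


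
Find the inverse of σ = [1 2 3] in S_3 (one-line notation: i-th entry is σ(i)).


To find σ⁻¹, swap domain and range:
σ(1) = 1 → σ⁻¹(1) = 1
σ(2) = 2 → σ⁻¹(2) = 2
σ(3) = 3 → σ⁻¹(3) = 3

σ⁻¹ = [1 2 3]


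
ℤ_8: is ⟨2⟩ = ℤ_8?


g generates ℤ_n iff gcd(g, n) = 1
gcd(2, 8) = 2
Since gcd = 2 ≠ 1, ⟨2⟩ has order 4 < 8, so 2 is not a generator.

No, 2 does not generate ℤ_8


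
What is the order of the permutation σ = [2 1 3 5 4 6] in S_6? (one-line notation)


Cycle decomposition: (1 2) (4 5)
Cycle lengths: 2, 2
Order = lcm(2, 2) = 2

ord(σ) = 2


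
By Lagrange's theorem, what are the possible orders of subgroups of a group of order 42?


Lagrange's theorem: |H| divides |G|
|G| = 42
Divisors of 42: 1, 2, 3, 6, 7, 14, 21, 42

Possible subgroup orders: {1, 2, 3, 6, 7, 14, 21, 42}


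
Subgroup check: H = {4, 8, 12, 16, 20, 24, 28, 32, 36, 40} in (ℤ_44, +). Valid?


Subgroup test for H = {4, 8, 12, 16, 20, 24, 28, 32, 36, 40} in (ℤ_44, +):
(1) 0 ∈ H? No
(2) Closure: for all a,b ∈ H, (a+b) mod 44 ∈ H? No  [counterexample: 4 + 40 = 0 ∉ H]
(3) Inverses: for all a ∈ H, -a mod 44 ∈ H? Yes

No, H is not a subgroup of ℤ_44


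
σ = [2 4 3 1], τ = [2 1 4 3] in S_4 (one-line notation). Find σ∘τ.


σ∘τ: apply τ first, then σ
1 →τ 2 →σ 4
2 →τ 1 →σ 2
3 →τ 4 →σ 1
4 →τ 3 →σ 3

σ∘τ = [4 2 1 3]


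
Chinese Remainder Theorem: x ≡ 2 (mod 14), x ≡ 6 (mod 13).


m₁ = 14, m₂ = 13, gcd = 1, so CRT applies. M = m₁·m₂ = 182
Let M₁ = M/m₁ = 13, M₂ = M/m₂ = 14
Find y₁ ≡ M₁⁻¹ (mod m₁): 13⁻¹ ≡ 13 (mod 14)
Find y₂ ≡ M₂⁻¹ (mod m₂): 14⁻¹ ≡ 1 (mod 13)
x = a₁·M₁·y₁ + a₂·M₂·y₂ = 2·13·13 + 6·14·1 = 422
Reduce mod 182: x ≡ 58
Check: 58 mod 14 = 2 ✓, 58 mod 13 = 6 ✓

x ≡ 58 (mod 182)


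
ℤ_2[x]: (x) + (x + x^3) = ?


Add coefficients mod 2:
x^0: 0 + 0 = 0 (mod 2)
x^1: 1 + 1 = 0 (mod 2)
x^2: 0 + 0 = 0 (mod 2)
x^3: 0 + 1 = 1 (mod 2)
Result: x^3

f + g = x^3


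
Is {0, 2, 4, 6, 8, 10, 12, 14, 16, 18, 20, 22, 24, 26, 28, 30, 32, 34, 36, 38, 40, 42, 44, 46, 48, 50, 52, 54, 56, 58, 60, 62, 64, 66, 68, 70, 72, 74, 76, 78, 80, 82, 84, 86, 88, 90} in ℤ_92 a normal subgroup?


H = {0, 2, 4, 6, 8, 10, 12, 14, 16, 18, 20, 22, 24, 26, 28, 30, 32, 34, 36, 38, 40, 42, 44, 46, 48, 50, 52, 54, 56, 58, 60, 62, 64, 66, 68, 70, 72, 74, 76, 78, 80, 82, 84, 86, 88, 90} in ℤ_92
ℤ_92 is abelian; every subgroup of an abelian group is normal

Yes, normal subgroup


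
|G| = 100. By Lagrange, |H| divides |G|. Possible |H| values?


Lagrange's theorem: |H| divides |G|
|G| = 100
Divisors of 100: 1, 2, 4, 5, 10, 20, 25, 50, 100

Possible subgroup orders: {1, 2, 4, 5, 10, 20, 25, 50, 100}


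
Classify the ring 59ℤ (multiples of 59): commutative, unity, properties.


59ℤ is a commutative ring under +,× but has no multiplicative identity (1 ∉ 59ℤ); it has no zero divisors, but without unity it is not an integral domain
Commutative: Yes
Integral domain: No
Has unity: No

59ℤ (multiples of 59): Commutative=Yes, Unity=No


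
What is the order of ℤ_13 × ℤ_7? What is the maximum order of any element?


|ℤ_13 × ℤ_7| = 13 × 7 = 91
Max element order = lcm(13,7) = 91
Cyclic? Yes (gcd=1)

|ℤ_13×ℤ_7| = 91, max element order = 91


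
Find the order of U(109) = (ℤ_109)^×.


U(n) is the group of units mod n; |U(n)| = φ(n)
|U(109)| = φ(109) = 108

|U(109) = (ℤ_109)^×| = 108
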